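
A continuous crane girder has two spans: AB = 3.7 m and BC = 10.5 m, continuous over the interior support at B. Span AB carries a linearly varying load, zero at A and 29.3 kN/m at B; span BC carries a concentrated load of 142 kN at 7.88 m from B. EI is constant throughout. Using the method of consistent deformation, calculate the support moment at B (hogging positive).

M_B = 136 kN·m

Take M_B as the redundant. Released structure: two simple spans AB and BC with a hinge at B.
End slopes at the hinge B, treating each span as simply supported:
  span AB: triangular load, peak 29.3: w₀L³/(45EI) = 32.98/EI
  span BC: point load 142 at a = 7.88: Pab(L + b)/(6LEI) = 610.5/EI
  relative rotation θ_0 = (32.98 + 610.5)/EI = 643.5/EI
A unit hogging moment at B produces rotation L₁/(3EI) + L₂/(3EI) = 4.733/EI.
Compatibility: M_B·(L₁+L₂)/(3EI) = θ_0, giving M_B = 136 kN·m (hogging).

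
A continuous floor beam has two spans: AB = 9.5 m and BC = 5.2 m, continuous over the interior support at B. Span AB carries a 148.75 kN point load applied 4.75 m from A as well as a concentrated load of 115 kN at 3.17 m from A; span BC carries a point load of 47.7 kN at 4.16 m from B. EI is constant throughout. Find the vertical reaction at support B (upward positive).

R_B = 206.9 kN

Release continuity at B by inserting a hinge; the redundant is the internal moment M_B. The primary structure is two simply-supported spans AB and BC.
Rotations at B on the released spans (each span's end-slope, ×1/EI):
  span AB: point load 148.75 at a = 4.75: Pab(L + a)/(6LEI) = 839/EI
  span AB: point load 115 at a = 3.17: Pab(L + a)/(6LEI) = 512.9/EI
  span BC: point load 47.7 at a = 4.16: Pab(L + b)/(6LEI) = 41.27/EI
  relative rotation θ_0 = (1352 + 41.27)/EI = 1393/EI
A unit hogging moment at B produces rotation L₁/(3EI) + L₂/(3EI) = 4.9/EI.
Slope continuity at B: θ_0 = M_B·4.9/EI, so M_B = 1393/4.9 = 284.3 kN·m (hogging).
Span AB, ΣM about A with M_B applied at B: R_B^{AB}·9.5 = 1071 + 284.3, so R_B^{AB} = 142.7 kN and R_A = 263.8 − 142.7 = 121.1 kN.
Span BC, ΣM about C: R_B^{BC}·5.2 = 49.61 + 284.3, so R_B^{BC} = 64.22 kN and R_C = 47.7 − 64.22 = -16.52 kN.
R_B = 142.7 + 64.22 = 206.9 kN.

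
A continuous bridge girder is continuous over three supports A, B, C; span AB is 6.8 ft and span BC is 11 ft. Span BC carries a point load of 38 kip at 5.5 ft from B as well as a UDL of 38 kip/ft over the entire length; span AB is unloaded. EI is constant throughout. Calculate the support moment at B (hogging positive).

M_B = 403.6 kip·ft

Insert a hinge at B; M_B is the redundant, and each span becomes simply supported.
Rotations at B on the released spans (each span's end-slope, ×1/EI):
  span BC: point load 38 at a = 5.5: Pab(L + b)/(6LEI) = 287.4/EI
  span BC: UDL 38: wL³/(24EI) = 2107/EI
  relative rotation θ_0 = (0 + 2395)/EI = 2395/EI
A unit hogging moment at B produces rotation L₁/(3EI) + L₂/(3EI) = 5.933/EI.
Compatibility: M_B·(L₁+L₂)/(3EI) = θ_0, giving M_B = 403.6 kip·ft (hogging).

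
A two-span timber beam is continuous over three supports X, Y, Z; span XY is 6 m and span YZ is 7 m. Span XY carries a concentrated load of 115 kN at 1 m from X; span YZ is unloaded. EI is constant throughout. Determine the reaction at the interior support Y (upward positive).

Take M_Y as the redundant. Released structure: two simple spans XY and YZ with a hinge at Y.
Discontinuity in slope at Y on the released structure — sum the simple-span end rotations:
  span XY: point load 115 at a = 1: Pab(L + a)/(6LEI) = 111.8/EI
  relative rotation θ_0 = (111.8 + 0)/EI = 111.8/EI
A unit hogging moment at Y produces rotation L₁/(3EI) + L₂/(3EI) = 4.333/EI.
Compatibility: M_Y·(L₁+L₂)/(3EI) = θ_0, giving M_Y = 25.8 kN·m (hogging).
Span XY, ΣM about X with M_Y applied at Y: R_Y^{XY}·6 = 115 + 25.8, so R_Y^{XY} = 23.47 kN and R_X = 115 − 23.47 = 91.53 kN.
Span YZ, ΣM about Z: R_Y^{YZ}·7 = 0 + 25.8, so R_Y^{YZ} = 3.686 kN and R_Z = 0 − 3.686 = -3.686 kN.
R_Y = 23.47 + 3.686 = 27.15 kN.

R_Y = 27.15 kN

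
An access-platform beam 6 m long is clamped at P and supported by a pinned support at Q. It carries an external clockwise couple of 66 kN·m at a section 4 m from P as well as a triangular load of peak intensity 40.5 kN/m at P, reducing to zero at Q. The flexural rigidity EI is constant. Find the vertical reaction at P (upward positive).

Take the reaction at Q as the redundant and release it; the primary structure is a cantilever fixed at P.
Deflection at Q on the released cantilever, summing each load's contribution:
  clockwise couple 66 at a = 4: M₀a(2L − a)/(2EI) = 1056/EI
  triangular load, peak 40.5 at the fixed end: w₀L⁴/(30EI) = 1750/EI
  δ_0 = 2806/EI
Flexibility coefficient — unit upward force at Q: δ_{QQ} = L³/(3EI) = 72/EI.
Compatibility at Q: δ_0 − R_Q·δ_{QQ} = 0, so R_Q = 2806/72 = 38.97 kN.
Vertical equilibrium: R_P = ΣP − R_Q = 121.5 − 38.97 = 82.53 kN.

R_P = 82.53 kN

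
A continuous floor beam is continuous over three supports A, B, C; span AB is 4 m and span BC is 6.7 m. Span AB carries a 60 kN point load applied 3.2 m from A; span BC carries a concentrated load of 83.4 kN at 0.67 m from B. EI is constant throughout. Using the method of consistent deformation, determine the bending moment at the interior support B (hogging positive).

Take M_B as the redundant. Released structure: two simple spans AB and BC with a hinge at B.
End slopes at the hinge B, treating each span as simply supported:
  span AB: point load 60 at a = 3.2: Pab(L + a)/(6LEI) = 46.08/EI
  span BC: point load 83.4 at a = 0.67: Pab(L + b)/(6LEI) = 106.7/EI
  relative rotation θ_0 = (46.08 + 106.7)/EI = 152.8/EI
A unit hogging moment at B produces rotation L₁/(3EI) + L₂/(3EI) = 3.567/EI.
Slope continuity at B: θ_0 = M_B·3.567/EI, so M_B = 152.8/3.567 = 42.84 kN·m (hogging).

M_B = 42.84 kN·m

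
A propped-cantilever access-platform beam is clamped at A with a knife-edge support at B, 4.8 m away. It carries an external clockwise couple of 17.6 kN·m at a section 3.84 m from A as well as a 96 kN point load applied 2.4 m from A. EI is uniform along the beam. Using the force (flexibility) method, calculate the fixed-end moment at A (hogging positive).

Take the reaction at B as the redundant and release it; the primary structure is a cantilever fixed at A.
Downward deflection at the released point B due to the loads:
  clockwise couple 17.6 at a = 3.84: M₀a(2L − a)/(2EI) = 194.6/EI
  point load 96 at a = 2.4: Pa²(3L − a)/(6EI) = 1106/EI
  δ_0 = 1301/EI
Flexibility coefficient — unit upward force at B: δ_{BB} = L³/(3EI) = 36.86/EI.
The prop prevents deflection at B: R_B = δ_0/δ_{BB} = 1301/36.86 = 35.28 kN.
Moment equilibrium about A: M_A = Σ(load moments about A) − R_B·L = 248 − 35.28×4.8 = 78.66 kN·m.

M_A = 78.66 kN·m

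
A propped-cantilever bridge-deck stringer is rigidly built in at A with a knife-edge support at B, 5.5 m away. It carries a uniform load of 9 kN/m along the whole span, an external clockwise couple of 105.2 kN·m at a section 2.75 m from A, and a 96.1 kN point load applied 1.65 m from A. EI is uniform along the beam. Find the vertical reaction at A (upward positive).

Remove the prop at B; the released (primary) structure is a cantilever built in at A.
Free-end deflection of the primary structure under the applied loading (downward +):
  UDL 9: wL⁴/(8EI) = 1029/EI
  clockwise couple 105.2 at a = 2.75: M₀a(2L − a)/(2EI) = 1193/EI
  point load 96.1 at a = 1.65: Pa²(3L − a)/(6EI) = 647.5/EI
  δ_0 = 2870/EI
Tip deflection under a unit load at B: L³/(3EI) = 55.46/EI.
The prop prevents deflection at B: R_B = δ_0/δ_{BB} = 2870/55.46 = 51.76 kN.
Vertical equilibrium: R_A = ΣP − R_B = 145.6 − 51.76 = 93.84 kN.

R_A = 93.84 kN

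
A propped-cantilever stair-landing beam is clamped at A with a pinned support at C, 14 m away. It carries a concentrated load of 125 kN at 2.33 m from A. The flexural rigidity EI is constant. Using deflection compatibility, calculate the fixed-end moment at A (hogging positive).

Remove the prop at C; the released (primary) structure is a cantilever built in at A.
Primary-structure tip deflection at C by superposition:
  point load 125 at a = 2.33: Pa²(3L − a)/(6EI) = 4487/EI
Tip deflection under a unit load at C: L³/(3EI) = 914.7/EI.
The prop prevents deflection at C: R_C = δ_0/δ_{CC} = 4487/914.7 = 4.905 kN.
Moment equilibrium about A: M_A = Σ(load moments about A) − R_C·L = 291.2 − 4.905×14 = 222.6 kN·m.

M_A = 222.6 kN·m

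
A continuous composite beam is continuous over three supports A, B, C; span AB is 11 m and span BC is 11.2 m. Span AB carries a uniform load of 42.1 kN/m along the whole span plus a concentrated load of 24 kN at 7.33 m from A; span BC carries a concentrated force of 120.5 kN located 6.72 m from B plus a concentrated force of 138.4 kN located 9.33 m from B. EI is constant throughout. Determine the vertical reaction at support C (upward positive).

Insert a hinge at B; M_B is the redundant, and each span becomes simply supported.
Discontinuity in slope at B on the released structure — sum the simple-span end rotations:
  span AB: UDL 42.1: wL³/(24EI) = 2335/EI
  span AB: point load 24 at a = 7.33: Pab(L + a)/(6LEI) = 179.3/EI
  span BC: point load 120.5 at a = 6.72: Pab(L + b)/(6LEI) = 846.5/EI
  span BC: point load 138.4 at a = 9.33: Pab(L + b)/(6LEI) = 469.6/EI
  relative rotation θ_0 = (2514 + 1316)/EI = 3830/EI
A unit hogging moment at B produces rotation L₁/(3EI) + L₂/(3EI) = 7.4/EI.
Compatibility: M_B·(L₁+L₂)/(3EI) = θ_0, giving M_B = 517.6 kN·m (hogging).
Span BC, ΣM about C: R_B^{BC}·11.2 = 798.6 + 517.6, so R_B^{BC} = 117.5 kN and R_C = 258.9 − 117.5 = 141.4 kN.

R_C = 141.4 kN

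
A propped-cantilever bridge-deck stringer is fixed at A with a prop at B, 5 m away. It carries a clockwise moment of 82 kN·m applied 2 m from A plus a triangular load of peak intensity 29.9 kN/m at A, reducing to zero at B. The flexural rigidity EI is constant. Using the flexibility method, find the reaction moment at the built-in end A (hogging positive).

M_A = 53.11 kN·m

Remove the prop at B; the released (primary) structure is a cantilever built in at A.
Deflection at B on the released cantilever, summing each load's contribution:
  clockwise couple 82 at a = 2: M₀a(2L − a)/(2EI) = 656/EI
  triangular load, peak 29.9 at the fixed end: w₀L⁴/(30EI) = 622.9/EI
  δ_0 = 1279/EI
Flexibility coefficient — unit upward force at B: δ_{BB} = L³/(3EI) = 41.67/EI.
Compatibility at B: δ_0 − R_B·δ_{BB} = 0, so R_B = 1279/41.67 = 30.69 kN.
Moment equilibrium about A: M_A = Σ(load moments about A) − R_B·L = 206.6 − 30.69×5 = 53.11 kN·m.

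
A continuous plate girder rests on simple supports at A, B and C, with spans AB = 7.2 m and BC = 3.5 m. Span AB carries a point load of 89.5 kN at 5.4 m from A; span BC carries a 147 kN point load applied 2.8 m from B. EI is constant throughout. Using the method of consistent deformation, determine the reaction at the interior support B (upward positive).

R_B = 133.6 kN

Insert a hinge at B; M_B is the redundant, and each span becomes simply supported.
Rotations at B on the released spans (each span's end-slope, ×1/EI):
  span AB: point load 89.5 at a = 5.4: Pab(L + a)/(6LEI) = 253.7/EI
  span BC: point load 147 at a = 2.8: Pab(L + b)/(6LEI) = 57.62/EI
  relative rotation θ_0 = (253.7 + 57.62)/EI = 311.4/EI
A unit hogging moment at B produces rotation L₁/(3EI) + L₂/(3EI) = 3.567/EI.
Compatibility: M_B·(L₁+L₂)/(3EI) = θ_0, giving M_B = 87.3 kN·m (hogging).
Span AB, ΣM about A with M_B applied at B: R_B^{AB}·7.2 = 483.3 + 87.3, so R_B^{AB} = 79.25 kN and R_A = 89.5 − 79.25 = 10.25 kN.
Span BC, ΣM about C: R_B^{BC}·3.5 = 102.9 + 87.3, so R_B^{BC} = 54.34 kN and R_C = 147 − 54.34 = 92.66 kN.
R_B = 79.25 + 54.34 = 133.6 kN.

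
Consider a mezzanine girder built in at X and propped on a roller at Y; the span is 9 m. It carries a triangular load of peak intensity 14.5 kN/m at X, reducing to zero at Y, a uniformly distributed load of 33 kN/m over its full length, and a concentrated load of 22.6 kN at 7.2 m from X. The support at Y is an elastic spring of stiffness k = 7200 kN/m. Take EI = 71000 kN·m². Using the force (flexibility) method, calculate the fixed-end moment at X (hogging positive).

M_X = 481.2 kN·m

Release the roller at Y. Primary structure: cantilever fixed at X.
Free-end deflection of the primary structure under the applied loading (downward +):
  triangular load, peak 14.5 at the fixed end: w₀L⁴/(30EI) = 3171/EI
  UDL 33: wL⁴/(8EI) = 27064/EI
  point load 22.6 at a = 7.2: Pa²(3L − a)/(6EI) = 3866/EI
  δ_0 = 34102/EI
Tip deflection under a unit load at Y: L³/(3EI) = 243/EI.
With EI = 71000 kN·m²: δ_0 = 0.4803 m and δ_{YY} = 0.003423 m/kN.
Compatibility — the spring shortens by R_Y/k under the reaction it provides: δ_0 − R_Y·δ_{YY} = R_Y/k. With 1/k = 0.000139 m/kN, R_Y = δ_0 / (δ_{YY} + 1/k) = 0.4803 / (0.003423 + 0.000139) = 134.9 kN.
Moment equilibrium about X: M_X = Σ(load moments about X) − R_Y·L = 1695 − 134.9×9 = 481.2 kN·m.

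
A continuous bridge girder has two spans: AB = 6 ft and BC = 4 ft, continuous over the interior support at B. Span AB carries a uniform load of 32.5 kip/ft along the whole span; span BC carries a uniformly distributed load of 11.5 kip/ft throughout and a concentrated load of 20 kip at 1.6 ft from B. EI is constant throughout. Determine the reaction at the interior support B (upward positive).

Insert a hinge at B; M_B is the redundant, and each span becomes simply supported.
End slopes at the hinge B, treating each span as simply supported:
  span AB: UDL 32.5: wL³/(24EI) = 292.5/EI
  span BC: UDL 11.5: wL³/(24EI) = 30.67/EI
  span BC: point load 20 at a = 1.6: Pab(L + b)/(6LEI) = 20.48/EI
  relative rotation θ_0 = (292.5 + 51.15)/EI = 343.6/EI
A unit hogging moment at B produces rotation L₁/(3EI) + L₂/(3EI) = 3.333/EI.
Compatibility: M_B·(L₁+L₂)/(3EI) = θ_0, giving M_B = 103.1 kip·ft (hogging).
Span AB, ΣM about A with M_B applied at B: R_B^{AB}·6 = 585 + 103.1, so R_B^{AB} = 114.7 kip and R_A = 195 − 114.7 = 80.32 kip.
Span BC, ΣM about C: R_B^{BC}·4 = 140 + 103.1, so R_B^{BC} = 60.77 kip and R_C = 66 − 60.77 = 5.226 kip.
R_B = 114.7 + 60.77 = 175.5 kip.

R_B = 175.5 kip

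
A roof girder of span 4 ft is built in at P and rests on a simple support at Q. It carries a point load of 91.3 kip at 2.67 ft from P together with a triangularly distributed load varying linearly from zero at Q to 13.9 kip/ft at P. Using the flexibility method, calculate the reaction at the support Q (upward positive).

Take the reaction at Q as the redundant and release it; the primary structure is a cantilever fixed at P.
Deflection at Q on the released cantilever, summing each load's contribution:
  point load 91.3 at a = 2.67: Pa²(3L − a)/(6EI) = 1012/EI
  triangular load, peak 13.9 at the fixed end: w₀L⁴/(30EI) = 118.6/EI
  δ_0 = 1131/EI
Flexibility coefficient — unit upward force at Q: δ_{QQ} = L³/(3EI) = 21.33/EI.
Compatibility at Q: δ_0 − R_Q·δ_{QQ} = 0, so R_Q = 1131/21.33 = 53 kip.

R_Q = 53 kip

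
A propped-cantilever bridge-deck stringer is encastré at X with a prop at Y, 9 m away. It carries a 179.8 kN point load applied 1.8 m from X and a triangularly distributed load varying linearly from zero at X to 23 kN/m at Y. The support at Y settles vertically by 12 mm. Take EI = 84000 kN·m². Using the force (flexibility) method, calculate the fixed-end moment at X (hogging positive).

M_X = 379 kN·m

Release the roller at Y. Primary structure: cantilever fixed at X.
Free-end deflection of the primary structure under the applied loading (downward +):
  point load 179.8 at a = 1.8: Pa²(3L − a)/(6EI) = 2447/EI
  triangular load, peak 23 at the free end: 11w₀L⁴/(120EI) = 13833/EI
  δ_0 = 16279/EI
Tip deflection under a unit load at Y: L³/(3EI) = 243/EI.
With EI = 84000 kN·m²: δ_0 = 0.1938 m and δ_{YY} = 0.002893 m/kN.
Compatibility — the beam at Y must follow the support down by 0.012 m: δ_0 − R_Y·δ_{YY} = 0.012, so R_Y = (0.1938 − 0.012)/0.002893 = 62.85 kN.
Moment equilibrium about X: M_X = Σ(load moments about X) − R_Y·L = 944.6 − 62.85×9 = 379 kN·m.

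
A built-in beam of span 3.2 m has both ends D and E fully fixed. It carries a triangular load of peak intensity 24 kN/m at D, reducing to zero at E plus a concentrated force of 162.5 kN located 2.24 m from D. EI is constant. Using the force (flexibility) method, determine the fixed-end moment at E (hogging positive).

M_E = 84.63 kN·m

Take the two fixed-end moments M_D, M_E as redundants; the released structure is the simple span DE.
Simple-span end rotations at D and E under the given loads:
  at D: triangular load, peak 24: w₀L³/(45EI) = 17.48/EI
  at E: triangular load, peak 24: 7w₀L³/(360EI) = 15.29/EI
  at D: point load 162.5 at a = 2.24: Pab(L + b)/(6LEI) = 75.71/EI
  at E: point load 162.5 at a = 2.24: Pab(L + a)/(6LEI) = 99.01/EI
  θ_D0 = 93.19/EI,  θ_E0 = 114.3/EI
Flexibility coefficients: a unit moment at one end gives L/(3EI) there and L/(6EI) at the far end, so f₁₁ = f₂₂ = 1.067/EI and f₁₂ = f₂₁ = 0.5333/EI.
Compatibility — zero rotation at each built-in end:
  1.067 M_D + 0.5333 M_E = 93.19
  0.5333 M_D + 1.067 M_E = 114.3
Solving the pair gives M_D = 45.05 kN·m and M_E = 84.63 kN·m (hogging).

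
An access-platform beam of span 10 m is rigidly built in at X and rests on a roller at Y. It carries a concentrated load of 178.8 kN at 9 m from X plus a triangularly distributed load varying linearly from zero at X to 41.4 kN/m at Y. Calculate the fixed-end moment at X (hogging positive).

M_X = 330 kN·m

Remove the prop at Y; the released (primary) structure is a cantilever built in at X.
Downward deflection at the released point Y due to the loads:
  point load 178.8 at a = 9: Pa²(3L − a)/(6EI) = 50690/EI
  triangular load, peak 41.4 at the free end: 11w₀L⁴/(120EI) = 37950/EI
  δ_0 = 88640/EI
Tip deflection under a unit load at Y: L³/(3EI) = 333.3/EI.
The prop prevents deflection at Y: R_Y = δ_0/δ_{YY} = 88640/333.3 = 265.9 kN.
Moment equilibrium about X: M_X = Σ(load moments about X) − R_Y·L = 2989 − 265.9×10 = 330 kN·m.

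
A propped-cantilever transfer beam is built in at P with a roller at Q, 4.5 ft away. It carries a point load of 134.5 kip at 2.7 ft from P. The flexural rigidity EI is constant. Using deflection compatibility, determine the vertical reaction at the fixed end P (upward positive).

Release the roller at Q. Primary structure: cantilever fixed at P.
Primary-structure tip deflection at Q by superposition:
  point load 134.5 at a = 2.7: Pa²(3L − a)/(6EI) = 1765/EI
Flexibility coefficient — unit upward force at Q: δ_{QQ} = L³/(3EI) = 30.38/EI.
The prop prevents deflection at Q: R_Q = δ_0/δ_{QQ} = 1765/30.38 = 58.1 kip.
Vertical equilibrium: R_P = ΣP − R_Q = 134.5 − 58.1 = 76.4 kip.

R_P = 76.4 kip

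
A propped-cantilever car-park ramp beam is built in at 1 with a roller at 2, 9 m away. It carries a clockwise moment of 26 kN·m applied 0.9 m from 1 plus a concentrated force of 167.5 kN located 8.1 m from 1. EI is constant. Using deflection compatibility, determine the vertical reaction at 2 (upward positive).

Take the reaction at 2 as the redundant and release it; the primary structure is a cantilever fixed at 1.
Free-end deflection of the primary structure under the applied loading (downward +):
  clockwise couple 26 at a = 0.9: M₀a(2L − a)/(2EI) = 200.1/EI
  point load 167.5 at a = 8.1: Pa²(3L − a)/(6EI) = 34617/EI
  δ_0 = 34818/EI
Tip deflection under a unit load at 2: L³/(3EI) = 243/EI.
The prop prevents deflection at 2: R_2 = δ_0/δ_{22} = 34818/243 = 143.3 kN.

R_2 = 143.3 kN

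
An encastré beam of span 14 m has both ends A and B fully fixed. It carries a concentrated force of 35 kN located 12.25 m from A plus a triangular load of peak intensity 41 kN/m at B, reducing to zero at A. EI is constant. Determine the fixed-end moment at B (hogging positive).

Release both end moments; the primary structure is a simply-supported span AB with redundants M_A and M_B.
On the primary (simply-supported) span, the end slopes from the loading are:
  at A: point load 35 at a = 12.25: Pab(L + b)/(6LEI) = 140.7/EI
  at B: point load 35 at a = 12.25: Pab(L + a)/(6LEI) = 234.5/EI
  at A: triangular load, peak 41: 7w₀L³/(360EI) = 2188/EI
  at B: triangular load, peak 41: w₀L³/(45EI) = 2500/EI
  θ_A0 = 2328/EI,  θ_B0 = 2735/EI
Flexibility coefficients: a unit moment at one end gives L/(3EI) there and L/(6EI) at the far end, so f₁₁ = f₂₂ = 4.667/EI and f₁₂ = f₂₁ = 2.333/EI.
Compatibility — zero rotation at each built-in end:
  4.667 M_A + 2.333 M_B = 2328
  2.333 M_A + 4.667 M_B = 2735
Solving the pair gives M_A = 274.6 kN·m and M_B = 448.7 kN·m (hogging).

M_B = 448.7 kN·m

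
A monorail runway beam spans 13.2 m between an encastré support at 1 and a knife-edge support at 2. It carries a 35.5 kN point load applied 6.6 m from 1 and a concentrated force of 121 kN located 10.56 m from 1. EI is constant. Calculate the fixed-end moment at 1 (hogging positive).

M_1 = 241.2 kN·m

Choose R_2 as the redundant. The primary structure is the cantilever fixed at 1.
Primary-structure tip deflection at 2 by superposition:
  point load 35.5 at a = 6.6: Pa²(3L − a)/(6EI) = 8505/EI
  point load 121 at a = 10.56: Pa²(3L − a)/(6EI) = 65307/EI
  δ_0 = 73812/EI
Tip deflection under a unit load at 2: L³/(3EI) = 766.7/EI.
Compatibility at 2: δ_0 − R_2·δ_{22} = 0, so R_2 = 73812/766.7 = 96.28 kN.
Moment equilibrium about 1: M_1 = Σ(load moments about 1) − R_2·L = 1512 − 96.28×13.2 = 241.2 kN·m.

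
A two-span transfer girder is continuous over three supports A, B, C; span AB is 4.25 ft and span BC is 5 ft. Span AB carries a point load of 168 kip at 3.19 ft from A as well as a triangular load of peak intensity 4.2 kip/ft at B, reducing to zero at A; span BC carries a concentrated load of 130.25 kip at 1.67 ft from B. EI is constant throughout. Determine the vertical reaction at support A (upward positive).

Release continuity at B by inserting a hinge; the redundant is the internal moment M_B. The primary structure is two simply-supported spans AB and BC.
End slopes at the hinge B, treating each span as simply supported:
  span AB: point load 168 at a = 3.19: Pab(L + a)/(6LEI) = 165.7/EI
  span AB: triangular load, peak 4.2: w₀L³/(45EI) = 7.165/EI
  span BC: point load 130.25 at a = 1.67: Pab(L + b)/(6LEI) = 201.1/EI
  relative rotation θ_0 = (172.9 + 201.1)/EI = 374/EI
A unit hogging moment at B produces rotation L₁/(3EI) + L₂/(3EI) = 3.083/EI.
Compatibility: M_B·(L₁+L₂)/(3EI) = θ_0, giving M_B = 121.3 kip·ft (hogging).
Span AB, ΣM about A with M_B applied at B: R_B^{AB}·4.25 = 561.2 + 121.3, so R_B^{AB} = 160.6 kip and R_A = 176.9 − 160.6 = 16.33 kip.

R_A = 16.33 kip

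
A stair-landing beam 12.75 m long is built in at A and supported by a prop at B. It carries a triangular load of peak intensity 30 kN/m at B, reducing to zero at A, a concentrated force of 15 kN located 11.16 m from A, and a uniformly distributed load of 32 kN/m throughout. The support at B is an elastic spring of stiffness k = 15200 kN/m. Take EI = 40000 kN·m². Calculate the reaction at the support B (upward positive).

Take the reaction at B as the redundant and release it; the primary structure is a cantilever fixed at A.
Downward deflection at the released point B due to the loads:
  triangular load, peak 30 at the free end: 11w₀L⁴/(120EI) = 72673/EI
  point load 15 at a = 11.16: Pa²(3L − a)/(6EI) = 8435/EI
  UDL 32: wL⁴/(8EI) = 105706/EI
  δ_0 = 186814/EI
Flexibility coefficient — unit upward force at B: δ_{BB} = L³/(3EI) = 690.9/EI.
With EI = 40000 kN·m²: δ_0 = 4.6704 m and δ_{BB} = 0.017272 m/kN.
Compatibility — the spring shortens by R_B/k under the reaction it provides: δ_0 − R_B·δ_{BB} = R_B/k. With 1/k = 0.000066 m/kN, R_B = δ_0 / (δ_{BB} + 1/k) = 4.6704 / (0.017272 + 0.000066) = 269.4 kN.

R_B = 269.4 kN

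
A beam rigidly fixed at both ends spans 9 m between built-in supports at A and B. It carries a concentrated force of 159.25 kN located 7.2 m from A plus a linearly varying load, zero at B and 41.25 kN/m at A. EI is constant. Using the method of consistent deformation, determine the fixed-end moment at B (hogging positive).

Release both end moments; the primary structure is a simply-supported span AB with redundants M_A and M_B.
On the primary (simply-supported) span, the end slopes from the loading are:
  at A: point load 159.25 at a = 7.2: Pab(L + b)/(6LEI) = 412.8/EI
  at B: point load 159.25 at a = 7.2: Pab(L + a)/(6LEI) = 619.2/EI
  at A: triangular load, peak 41.25: w₀L³/(45EI) = 668.2/EI
  at B: triangular load, peak 41.25: 7w₀L³/(360EI) = 584.7/EI
  θ_A0 = 1081/EI,  θ_B0 = 1204/EI
Flexibility coefficients: a unit moment at one end gives L/(3EI) there and L/(6EI) at the far end, so f₁₁ = f₂₂ = 3/EI and f₁₂ = f₂₁ = 1.5/EI.
Compatibility — zero rotation at each built-in end:
  3 M_A + 1.5 M_B = 1081
  1.5 M_A + 3 M_B = 1204
Solving the pair gives M_A = 212.9 kN·m and M_B = 294.8 kN·m (hogging).

M_B = 294.8 kN·m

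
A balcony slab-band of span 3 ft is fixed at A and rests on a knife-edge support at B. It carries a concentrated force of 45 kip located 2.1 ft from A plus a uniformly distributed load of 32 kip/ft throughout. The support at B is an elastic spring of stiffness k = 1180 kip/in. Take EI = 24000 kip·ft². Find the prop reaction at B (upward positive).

Release the roller at B. Primary structure: cantilever fixed at A.
Deflection at B on the released cantilever, summing each load's contribution:
  point load 45 at a = 2.1: Pa²(3L − a)/(6EI) = 228.2/EI
  UDL 32: wL⁴/(8EI) = 324/EI
  δ_0 = 552.2/EI
Tip deflection under a unit load at B: L³/(3EI) = 9/EI.
With EI = 24000 kip·ft²: δ_0 = 0.023009 ft and δ_{BB} = 0.000375 ft/kip.
Compatibility — the spring shortens by R_B/k under the reaction it provides: δ_0 − R_B·δ_{BB} = R_B/k. With 1/k = 1/(1180×12) ft/kip = 0.000071 ft/kip, R_B = δ_0 / (δ_{BB} + 1/k) = 0.023009 / (0.000375 + 0.000071) = 51.63 kip.

R_B = 51.63 kip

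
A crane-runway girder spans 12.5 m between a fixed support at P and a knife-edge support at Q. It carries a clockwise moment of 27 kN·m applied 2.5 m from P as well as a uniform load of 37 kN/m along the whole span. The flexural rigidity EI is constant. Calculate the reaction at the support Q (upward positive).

R_Q = 174.6 kN

Release the roller at Q. Primary structure: cantilever fixed at P.
Free-end deflection of the primary structure under the applied loading (downward +):
  clockwise couple 27 at a = 2.5: M₀a(2L − a)/(2EI) = 759.4/EI
  UDL 37: wL⁴/(8EI) = 112915/EI
  δ_0 = 113674/EI
Tip deflection under a unit load at Q: L³/(3EI) = 651/EI.
The prop prevents deflection at Q: R_Q = δ_0/δ_{QQ} = 113674/651 = 174.6 kN.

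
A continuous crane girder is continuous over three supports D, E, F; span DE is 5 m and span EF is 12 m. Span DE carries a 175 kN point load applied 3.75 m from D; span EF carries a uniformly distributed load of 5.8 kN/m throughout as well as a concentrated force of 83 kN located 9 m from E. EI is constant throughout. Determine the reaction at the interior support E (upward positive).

R_E = 243 kN

Take M_E as the redundant. Released structure: two simple spans DE and EF with a hinge at E.
Discontinuity in slope at E on the released structure — sum the simple-span end rotations:
  span DE: point load 175 at a = 3.75: Pab(L + a)/(6LEI) = 239.3/EI
  span EF: UDL 5.8: wL³/(24EI) = 417.6/EI
  span EF: point load 83 at a = 9: Pab(L + b)/(6LEI) = 466.9/EI
  relative rotation θ_0 = (239.3 + 884.5)/EI = 1124/EI
A unit hogging moment at E produces rotation L₁/(3EI) + L₂/(3EI) = 5.667/EI.
Compatibility: M_E·(L₁+L₂)/(3EI) = θ_0, giving M_E = 198.3 kN·m (hogging).
Span DE, ΣM about D with M_E applied at E: R_E^{DE}·5 = 656.2 + 198.3, so R_E^{DE} = 170.9 kN and R_D = 175 − 170.9 = 4.089 kN.
Span EF, ΣM about F: R_E^{EF}·12 = 666.6 + 198.3, so R_E^{EF} = 72.08 kN and R_F = 152.6 − 72.08 = 80.52 kN.
R_E = 170.9 + 72.08 = 243 kN.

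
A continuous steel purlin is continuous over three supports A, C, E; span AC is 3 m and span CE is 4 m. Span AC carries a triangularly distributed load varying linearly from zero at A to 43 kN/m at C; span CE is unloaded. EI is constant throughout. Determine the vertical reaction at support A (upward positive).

R_A = 17.81 kN

Release continuity at C by inserting a hinge; the redundant is the internal moment M_C. The primary structure is two simply-supported spans AC and CE.
End slopes at the hinge C, treating each span as simply supported:
  span AC: triangular load, peak 43: w₀L³/(45EI) = 25.8/EI
  relative rotation θ_0 = (25.8 + 0)/EI = 25.8/EI
A unit hogging moment at C produces rotation L₁/(3EI) + L₂/(3EI) = 2.333/EI.
Slope continuity at C: θ_0 = M_C·2.333/EI, so M_C = 25.8/2.333 = 11.06 kN·m (hogging).
Span AC, ΣM about A with M_C applied at C: R_C^{AC}·3 = 129 + 11.06, so R_C^{AC} = 46.69 kN and R_A = 64.5 − 46.69 = 17.81 kN.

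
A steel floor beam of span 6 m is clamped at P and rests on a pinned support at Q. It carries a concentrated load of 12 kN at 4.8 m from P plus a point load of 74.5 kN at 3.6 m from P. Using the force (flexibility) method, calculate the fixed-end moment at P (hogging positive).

Choose R_Q as the redundant. The primary structure is the cantilever fixed at P.
Downward deflection at the released point Q due to the loads:
  point load 12 at a = 4.8: Pa²(3L − a)/(6EI) = 608.3/EI
  point load 74.5 at a = 3.6: Pa²(3L − a)/(6EI) = 2317/EI
  δ_0 = 2926/EI
Tip deflection under a unit load at Q: L³/(3EI) = 72/EI.
Compatibility at Q: δ_0 − R_Q·δ_{QQ} = 0, so R_Q = 2926/72 = 40.63 kN.
Moment equilibrium about P: M_P = Σ(load moments about P) − R_Q·L = 325.8 − 40.63×6 = 82.01 kN·m.

M_P = 82.01 kN·m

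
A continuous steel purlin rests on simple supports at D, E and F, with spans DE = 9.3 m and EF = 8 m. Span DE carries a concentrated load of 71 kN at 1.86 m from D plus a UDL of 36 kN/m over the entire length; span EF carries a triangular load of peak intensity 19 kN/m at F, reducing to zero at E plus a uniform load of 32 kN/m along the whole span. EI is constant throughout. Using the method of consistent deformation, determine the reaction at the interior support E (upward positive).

Insert a hinge at E; M_E is the redundant, and each span becomes simply supported.
Discontinuity in slope at E on the released structure — sum the simple-span end rotations:
  span DE: point load 71 at a = 1.86: Pab(L + a)/(6LEI) = 196.5/EI
  span DE: UDL 36: wL³/(24EI) = 1207/EI
  span EF: triangular load, peak 19: 7w₀L³/(360EI) = 189.2/EI
  span EF: UDL 32: wL³/(24EI) = 682.7/EI
  relative rotation θ_0 = (1403 + 871.8)/EI = 2275/EI
A unit hogging moment at E produces rotation L₁/(3EI) + L₂/(3EI) = 5.767/EI.
Slope continuity at E: θ_0 = M_E·5.767/EI, so M_E = 2275/5.767 = 394.5 kN·m (hogging).
Span DE, ΣM about D with M_E applied at E: R_E^{DE}·9.3 = 1689 + 394.5, so R_E^{DE} = 224 kN and R_D = 405.8 − 224 = 181.8 kN.
Span EF, ΣM about F: R_E^{EF}·8 = 1227 + 394.5, so R_E^{EF} = 202.6 kN and R_F = 332 − 202.6 = 129.4 kN.
R_E = 224 + 202.6 = 426.7 kN.

R_E = 426.7 kN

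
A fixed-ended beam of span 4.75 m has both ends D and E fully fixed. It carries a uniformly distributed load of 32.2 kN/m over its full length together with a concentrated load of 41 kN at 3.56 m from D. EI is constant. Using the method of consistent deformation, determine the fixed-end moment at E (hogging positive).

Release both end moments; the primary structure is a simply-supported span DE with redundants M_D and M_E.
Simple-span end rotations at D and E under the given loads:
  at D: UDL 32.2: wL³/(24EI) = 143.8/EI
  at E: UDL 32.2: wL³/(24EI) = 143.8/EI
  at D: point load 41 at a = 3.56: Pab(L + b)/(6LEI) = 36.2/EI
  at E: point load 41 at a = 3.56: Pab(L + a)/(6LEI) = 50.65/EI
  θ_D0 = 180/EI,  θ_E0 = 194.4/EI
Flexibility coefficients: a unit moment at one end gives L/(3EI) there and L/(6EI) at the far end, so f₁₁ = f₂₂ = 1.583/EI and f₁₂ = f₂₁ = 0.7917/EI.
Compatibility — zero rotation at each built-in end:
  1.583 M_D + 0.7917 M_E = 180
  0.7917 M_D + 1.583 M_E = 194.4
Solving the pair gives M_D = 69.7 kN·m and M_E = 87.95 kN·m (hogging).

M_E = 87.95 kN·m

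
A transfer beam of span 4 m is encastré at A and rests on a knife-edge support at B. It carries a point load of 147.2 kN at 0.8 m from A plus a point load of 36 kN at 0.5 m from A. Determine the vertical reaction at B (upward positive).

Take the reaction at B as the redundant and release it; the primary structure is a cantilever fixed at A.
Free-end deflection of the primary structure under the applied loading (downward +):
  point load 147.2 at a = 0.8: Pa²(3L − a)/(6EI) = 175.9/EI
  point load 36 at a = 0.5: Pa²(3L − a)/(6EI) = 17.25/EI
  δ_0 = 193.1/EI
Tip deflection under a unit load at B: L³/(3EI) = 21.33/EI.
Compatibility at B: δ_0 − R_B·δ_{BB} = 0, so R_B = 193.1/21.33 = 9.052 kN.

R_B = 9.052 kN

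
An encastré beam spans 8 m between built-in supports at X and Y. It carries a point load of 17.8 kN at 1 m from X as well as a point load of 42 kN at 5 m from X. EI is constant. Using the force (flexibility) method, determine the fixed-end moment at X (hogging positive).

Take the two fixed-end moments M_X, M_Y as redundants; the released structure is the simple span XY.
On the primary (simply-supported) span, the end slopes from the loading are:
  at X: point load 17.8 at a = 1: Pab(L + b)/(6LEI) = 38.94/EI
  at Y: point load 17.8 at a = 1: Pab(L + a)/(6LEI) = 23.36/EI
  at X: point load 42 at a = 5: Pab(L + b)/(6LEI) = 144.4/EI
  at Y: point load 42 at a = 5: Pab(L + a)/(6LEI) = 170.6/EI
  θ_X0 = 183.3/EI,  θ_Y0 = 194/EI
Flexibility coefficients: a unit moment at one end gives L/(3EI) there and L/(6EI) at the far end, so f₁₁ = f₂₂ = 2.667/EI and f₁₂ = f₂₁ = 1.333/EI.
Compatibility — zero rotation at each built-in end:
  2.667 M_X + 1.333 M_Y = 183.3
  1.333 M_X + 2.667 M_Y = 194
Solving the pair gives M_X = 43.16 kN·m and M_Y = 51.17 kN·m (hogging).

M_X = 43.16 kN·m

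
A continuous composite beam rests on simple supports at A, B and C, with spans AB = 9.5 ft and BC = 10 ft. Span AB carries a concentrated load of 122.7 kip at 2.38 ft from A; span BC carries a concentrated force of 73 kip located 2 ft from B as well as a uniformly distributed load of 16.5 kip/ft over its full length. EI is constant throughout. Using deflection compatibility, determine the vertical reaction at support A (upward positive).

R_A = 68.13 kip

Take M_B as the redundant. Released structure: two simple spans AB and BC with a hinge at B.
End slopes at the hinge B, treating each span as simply supported:
  span AB: point load 122.7 at a = 2.38: Pab(L + a)/(6LEI) = 433.4/EI
  span BC: point load 73 at a = 2: Pab(L + b)/(6LEI) = 350.4/EI
  span BC: UDL 16.5: wL³/(24EI) = 687.5/EI
  relative rotation θ_0 = (433.4 + 1038)/EI = 1471/EI
A unit hogging moment at B produces rotation L₁/(3EI) + L₂/(3EI) = 6.5/EI.
Compatibility: M_B·(L₁+L₂)/(3EI) = θ_0, giving M_B = 226.3 kip·ft (hogging).
Span AB, ΣM about A with M_B applied at B: R_B^{AB}·9.5 = 292 + 226.3, so R_B^{AB} = 54.57 kip and R_A = 122.7 − 54.57 = 68.13 kip.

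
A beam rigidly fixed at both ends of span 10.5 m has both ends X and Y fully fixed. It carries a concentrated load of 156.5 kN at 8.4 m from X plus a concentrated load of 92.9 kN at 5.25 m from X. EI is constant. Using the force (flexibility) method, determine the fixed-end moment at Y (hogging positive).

Release both end moments; the primary structure is a simply-supported span XY with redundants M_X and M_Y.
On the primary (simply-supported) span, the end slopes from the loading are:
  at X: point load 156.5 at a = 8.4: Pab(L + b)/(6LEI) = 552.1/EI
  at Y: point load 156.5 at a = 8.4: Pab(L + a)/(6LEI) = 828.2/EI
  at X: point load 92.9 at a = 5.25: Pab(L + b)/(6LEI) = 640.1/EI
  at Y: point load 92.9 at a = 5.25: Pab(L + a)/(6LEI) = 640.1/EI
  θ_X0 = 1192/EI,  θ_Y0 = 1468/EI
Flexibility coefficients: a unit moment at one end gives L/(3EI) there and L/(6EI) at the far end, so f₁₁ = f₂₂ = 3.5/EI and f₁₂ = f₂₁ = 1.75/EI.
Compatibility — zero rotation at each built-in end:
  3.5 M_X + 1.75 M_Y = 1192
  1.75 M_X + 3.5 M_Y = 1468
Solving the pair gives M_X = 174.5 kN·m and M_Y = 332.3 kN·m (hogging).

M_Y = 332.3 kN·m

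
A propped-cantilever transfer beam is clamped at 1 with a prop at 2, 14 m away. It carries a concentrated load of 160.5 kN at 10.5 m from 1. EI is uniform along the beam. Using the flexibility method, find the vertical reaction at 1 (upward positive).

R_1 = 58.93 kN

Choose R_2 as the redundant. The primary structure is the cantilever fixed at 1.
Downward deflection at the released point 2 due to the loads:
  point load 160.5 at a = 10.5: Pa²(3L − a)/(6EI) = 92899/EI
Flexibility coefficient — unit upward force at 2: δ_{22} = L³/(3EI) = 914.7/EI.
The prop prevents deflection at 2: R_2 = δ_0/δ_{22} = 92899/914.7 = 101.6 kN.
Vertical equilibrium: R_1 = ΣP − R_2 = 160.5 − 101.6 = 58.93 kN.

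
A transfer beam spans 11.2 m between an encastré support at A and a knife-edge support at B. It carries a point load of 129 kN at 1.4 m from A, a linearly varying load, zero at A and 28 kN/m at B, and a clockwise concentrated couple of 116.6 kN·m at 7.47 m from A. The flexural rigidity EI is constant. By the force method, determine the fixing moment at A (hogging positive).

Release the roller at B. Primary structure: cantilever fixed at A.
Deflection at B on the released cantilever, summing each load's contribution:
  point load 129 at a = 1.4: Pa²(3L − a)/(6EI) = 1357/EI
  triangular load, peak 28 at the free end: 11w₀L⁴/(120EI) = 40387/EI
  clockwise couple 116.6 at a = 7.47: M₀a(2L − a)/(2EI) = 6502/EI
  δ_0 = 48246/EI
Flexibility coefficient — unit upward force at B: δ_{BB} = L³/(3EI) = 468.3/EI.
Compatibility at B: δ_0 − R_B·δ_{BB} = 0, so R_B = 48246/468.3 = 103 kN.
Moment equilibrium about A: M_A = Σ(load moments about A) − R_B·L = 1468 − 103×11.2 = 314.1 kN·m.

M_A = 314.1 kN·m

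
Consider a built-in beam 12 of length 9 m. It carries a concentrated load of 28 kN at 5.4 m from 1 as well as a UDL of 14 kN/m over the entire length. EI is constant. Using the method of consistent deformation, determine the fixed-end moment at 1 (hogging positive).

Release both end moments; the primary structure is a simply-supported span 12 with redundants M_1 and M_2.
End rotations of the released simple span under the applied load (×1/EI):
  at 1: point load 28 at a = 5.4: Pab(L + b)/(6LEI) = 127/EI
  at 2: point load 28 at a = 5.4: Pab(L + a)/(6LEI) = 145.2/EI
  at 1: UDL 14: wL³/(24EI) = 425.2/EI
  at 2: UDL 14: wL³/(24EI) = 425.2/EI
  θ_10 = 552.3/EI,  θ_20 = 570.4/EI
Flexibility coefficients: a unit moment at one end gives L/(3EI) there and L/(6EI) at the far end, so f₁₁ = f₂₂ = 3/EI and f₁₂ = f₂₁ = 1.5/EI.
Compatibility — zero rotation at each built-in end:
  3 M_1 + 1.5 M_2 = 552.3
  1.5 M_1 + 3 M_2 = 570.4
Solving the pair gives M_1 = 118.7 kN·m and M_2 = 130.8 kN·m (hogging).

M_1 = 118.7 kN·m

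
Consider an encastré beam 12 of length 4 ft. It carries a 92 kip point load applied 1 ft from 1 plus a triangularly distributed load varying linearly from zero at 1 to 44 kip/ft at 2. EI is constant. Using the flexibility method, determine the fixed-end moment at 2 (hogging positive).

M_2 = 52.45 kip·ft

Release both end moments; the primary structure is a simply-supported span 12 with redundants M_1 and M_2.
Simple-span end rotations at 1 and 2 under the given loads:
  at 1: point load 92 at a = 1: Pab(L + b)/(6LEI) = 80.5/EI
  at 2: point load 92 at a = 1: Pab(L + a)/(6LEI) = 57.5/EI
  at 1: triangular load, peak 44: 7w₀L³/(360EI) = 54.76/EI
  at 2: triangular load, peak 44: w₀L³/(45EI) = 62.58/EI
  θ_10 = 135.3/EI,  θ_20 = 120.1/EI
Flexibility coefficients: a unit moment at one end gives L/(3EI) there and L/(6EI) at the far end, so f₁₁ = f₂₂ = 1.333/EI and f₁₂ = f₂₁ = 0.6667/EI.
Compatibility — zero rotation at each built-in end:
  1.333 M_1 + 0.6667 M_2 = 135.3
  0.6667 M_1 + 1.333 M_2 = 120.1
Solving the pair gives M_1 = 75.22 kip·ft and M_2 = 52.45 kip·ft (hogging).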